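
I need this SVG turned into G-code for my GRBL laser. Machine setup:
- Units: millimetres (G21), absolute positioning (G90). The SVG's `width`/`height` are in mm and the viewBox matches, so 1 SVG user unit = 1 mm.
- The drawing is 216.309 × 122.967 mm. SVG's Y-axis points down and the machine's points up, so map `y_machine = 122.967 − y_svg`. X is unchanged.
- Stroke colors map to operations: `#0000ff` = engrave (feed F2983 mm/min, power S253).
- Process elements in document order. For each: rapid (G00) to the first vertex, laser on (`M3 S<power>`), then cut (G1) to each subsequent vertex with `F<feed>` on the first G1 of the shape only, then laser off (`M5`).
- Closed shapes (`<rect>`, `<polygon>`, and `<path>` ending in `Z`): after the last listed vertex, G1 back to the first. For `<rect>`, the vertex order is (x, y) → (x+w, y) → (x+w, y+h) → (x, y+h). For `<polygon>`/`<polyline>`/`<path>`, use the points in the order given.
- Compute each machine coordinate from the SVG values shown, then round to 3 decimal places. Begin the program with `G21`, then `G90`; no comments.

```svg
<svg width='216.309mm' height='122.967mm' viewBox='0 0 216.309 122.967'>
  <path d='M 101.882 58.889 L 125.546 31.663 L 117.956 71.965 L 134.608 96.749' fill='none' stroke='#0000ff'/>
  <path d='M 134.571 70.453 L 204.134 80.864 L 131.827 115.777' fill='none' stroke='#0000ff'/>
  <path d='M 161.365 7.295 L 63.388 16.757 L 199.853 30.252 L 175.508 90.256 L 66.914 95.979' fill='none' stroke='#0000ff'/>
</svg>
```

1 u = 1 mm; y_m = 122.967 − y.

[1] `<path>` open polyline, #0000ff→engrave S253 F2983: (101.882,64.078) → (125.546,91.304) → (117.956,51.002) → (134.608,26.218)

[2] `<path>` open polyline, #0000ff→engrave S253 F2983: (134.571,52.514) → (204.134,42.103) → (131.827,7.190)

[3] `<path>` open polyline, #0000ff→engrave S253 F2983: (161.365,115.672) → (63.388,106.210) → (199.853,92.715) → (175.508,32.711) → (66.914,26.988)

G21
G90
G00 X101.882 Y64.078
M3 S253
G1 X125.546 Y91.304 F2983
G1 X117.956 Y51.002
G1 X134.608 Y26.218
M5
G00 X134.571 Y52.514
M3 S253
G1 X204.134 Y42.103 F2983
G1 X131.827 Y7.190
M5
G00 X161.365 Y115.672
M3 S253
G1 X63.388 Y106.210 F2983
G1 X199.853 Y92.715
G1 X175.508 Y32.711
G1 X66.914 Y26.988
M5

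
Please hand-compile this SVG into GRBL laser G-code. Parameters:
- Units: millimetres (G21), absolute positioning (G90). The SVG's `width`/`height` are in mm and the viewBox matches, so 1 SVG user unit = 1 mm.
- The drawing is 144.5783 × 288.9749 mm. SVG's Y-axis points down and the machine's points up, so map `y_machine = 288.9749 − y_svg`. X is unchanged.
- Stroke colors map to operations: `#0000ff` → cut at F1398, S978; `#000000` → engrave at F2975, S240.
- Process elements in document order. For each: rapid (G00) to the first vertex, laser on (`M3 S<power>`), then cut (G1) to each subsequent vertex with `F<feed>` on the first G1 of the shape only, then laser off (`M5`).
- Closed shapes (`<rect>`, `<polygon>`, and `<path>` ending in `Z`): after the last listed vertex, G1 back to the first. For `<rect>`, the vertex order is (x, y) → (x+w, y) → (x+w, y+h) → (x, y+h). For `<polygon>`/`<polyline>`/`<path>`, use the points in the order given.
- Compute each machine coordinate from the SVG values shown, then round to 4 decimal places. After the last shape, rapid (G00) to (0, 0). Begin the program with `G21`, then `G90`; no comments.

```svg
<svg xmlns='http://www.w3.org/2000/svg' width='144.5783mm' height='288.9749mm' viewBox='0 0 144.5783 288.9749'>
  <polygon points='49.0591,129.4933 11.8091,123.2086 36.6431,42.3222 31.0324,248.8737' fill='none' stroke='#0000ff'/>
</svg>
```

G21
G90
G00 X49.0591 Y159.4816
M3 S978
G1 X11.8091 Y165.7663 F1398
G1 X36.6431 Y246.6527
G1 X31.0324 Y40.1012
G1 X49.0591 Y159.4816
M5
G00 X0.0000 Y0.0000

1 u = 1 mm; y_m = 288.9749 − y.

[1] `<polygon>` closed polygon, #0000ff→cut S978 F1398: (49.0591,159.4816) → (11.8091,165.7663) → (36.6431,246.6527) → (31.0324,40.1012) → (49.0591,159.4816) (closed)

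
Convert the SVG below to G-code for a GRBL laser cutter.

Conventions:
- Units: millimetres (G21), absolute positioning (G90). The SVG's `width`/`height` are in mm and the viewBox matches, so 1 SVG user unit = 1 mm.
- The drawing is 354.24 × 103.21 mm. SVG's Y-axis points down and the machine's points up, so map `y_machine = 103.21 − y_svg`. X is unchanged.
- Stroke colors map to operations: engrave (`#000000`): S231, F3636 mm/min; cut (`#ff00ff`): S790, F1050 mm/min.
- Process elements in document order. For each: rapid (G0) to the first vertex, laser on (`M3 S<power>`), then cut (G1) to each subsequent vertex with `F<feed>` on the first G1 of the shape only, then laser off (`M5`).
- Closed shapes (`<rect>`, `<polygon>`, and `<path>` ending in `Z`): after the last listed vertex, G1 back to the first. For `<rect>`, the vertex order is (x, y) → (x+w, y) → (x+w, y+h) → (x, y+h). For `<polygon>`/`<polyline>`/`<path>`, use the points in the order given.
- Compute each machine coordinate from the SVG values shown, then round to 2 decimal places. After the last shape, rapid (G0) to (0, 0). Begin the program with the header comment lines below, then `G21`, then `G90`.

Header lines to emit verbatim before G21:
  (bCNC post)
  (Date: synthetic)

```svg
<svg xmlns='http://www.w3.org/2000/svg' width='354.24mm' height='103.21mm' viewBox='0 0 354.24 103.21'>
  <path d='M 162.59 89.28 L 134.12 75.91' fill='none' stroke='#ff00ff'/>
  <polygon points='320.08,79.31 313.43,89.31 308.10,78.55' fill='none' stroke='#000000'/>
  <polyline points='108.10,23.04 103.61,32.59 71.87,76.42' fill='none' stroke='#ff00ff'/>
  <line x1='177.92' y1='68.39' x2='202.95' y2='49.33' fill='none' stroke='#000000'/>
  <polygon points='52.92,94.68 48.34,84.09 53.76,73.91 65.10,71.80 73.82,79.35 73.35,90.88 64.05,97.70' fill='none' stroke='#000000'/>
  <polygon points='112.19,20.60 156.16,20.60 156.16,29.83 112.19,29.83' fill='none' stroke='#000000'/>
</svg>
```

(bCNC post)
(Date: synthetic)
G21
G90
G0 X162.59 Y13.93
M3 S790
G1 X134.12 Y27.30 F1050
M5
G0 X320.08 Y23.90
M3 S231
G1 X313.43 Y13.90 F3636
G1 X308.10 Y24.66
G1 X320.08 Y23.90
M5
G0 X108.10 Y80.17
M3 S790
G1 X103.61 Y70.62 F1050
G1 X71.87 Y26.79
M5
G0 X177.92 Y34.82
M3 S231
G1 X202.95 Y53.88 F3636
M5
G0 X52.92 Y8.53
M3 S231
G1 X48.34 Y19.12 F3636
G1 X53.76 Y29.30
G1 X65.10 Y31.41
G1 X73.82 Y23.86
G1 X73.35 Y12.33
G1 X64.05 Y5.51
G1 X52.92 Y8.53
M5
G0 X112.19 Y82.61
M3 S231
G1 X156.16 Y82.61 F3636
G1 X156.16 Y73.38
G1 X112.19 Y73.38
G1 X112.19 Y82.61
M5
G0 X0.00 Y0.00

Since the viewBox matches the mm dimensions, user units are millimetres directly. The only transform is the Y-flip y_m = 103.21 − y_svg.

Shape 1 is a line segment drawn with `<path>`. Its stroke #ff00ff means cut at S790, F1050. After flipping Y the toolpath is (162.59,13.93) → (134.12,27.30).

Shape 2 is a regular polygon drawn with `<polygon>`. Its stroke #000000 means engrave at S231, F3636. After flipping Y the toolpath is (320.08,23.90) → (313.43,13.90) → (308.10,24.66) → (320.08,23.90), returning to the start.

Shape 3 is a open polyline drawn with `<polyline>`. Its stroke #ff00ff means cut at S790, F1050. After flipping Y the toolpath is (108.10,80.17) → (103.61,70.62) → (71.87,26.79).

Shape 4 is a line segment drawn with `<line>`. Its stroke #000000 means engrave at S231, F3636. After flipping Y the toolpath is (177.92,34.82) → (202.95,53.88).

Shape 5 is a regular polygon drawn with `<polygon>`. Its stroke #000000 means engrave at S231, F3636. After flipping Y the toolpath is (52.92,8.53) → (48.34,19.12) → (53.76,29.30) → (65.10,31.41) → (73.82,23.86) → (73.35,12.33) → (64.05,5.51) → (52.92,8.53), returning to the start.

Shape 6 is a rectangle drawn with `<polygon>`. Its stroke #000000 means engrave at S231, F3636. After flipping Y the toolpath is (112.19,82.61) → (156.16,82.61) → (156.16,73.38) → (112.19,73.38) → (112.19,82.61), returning to the start.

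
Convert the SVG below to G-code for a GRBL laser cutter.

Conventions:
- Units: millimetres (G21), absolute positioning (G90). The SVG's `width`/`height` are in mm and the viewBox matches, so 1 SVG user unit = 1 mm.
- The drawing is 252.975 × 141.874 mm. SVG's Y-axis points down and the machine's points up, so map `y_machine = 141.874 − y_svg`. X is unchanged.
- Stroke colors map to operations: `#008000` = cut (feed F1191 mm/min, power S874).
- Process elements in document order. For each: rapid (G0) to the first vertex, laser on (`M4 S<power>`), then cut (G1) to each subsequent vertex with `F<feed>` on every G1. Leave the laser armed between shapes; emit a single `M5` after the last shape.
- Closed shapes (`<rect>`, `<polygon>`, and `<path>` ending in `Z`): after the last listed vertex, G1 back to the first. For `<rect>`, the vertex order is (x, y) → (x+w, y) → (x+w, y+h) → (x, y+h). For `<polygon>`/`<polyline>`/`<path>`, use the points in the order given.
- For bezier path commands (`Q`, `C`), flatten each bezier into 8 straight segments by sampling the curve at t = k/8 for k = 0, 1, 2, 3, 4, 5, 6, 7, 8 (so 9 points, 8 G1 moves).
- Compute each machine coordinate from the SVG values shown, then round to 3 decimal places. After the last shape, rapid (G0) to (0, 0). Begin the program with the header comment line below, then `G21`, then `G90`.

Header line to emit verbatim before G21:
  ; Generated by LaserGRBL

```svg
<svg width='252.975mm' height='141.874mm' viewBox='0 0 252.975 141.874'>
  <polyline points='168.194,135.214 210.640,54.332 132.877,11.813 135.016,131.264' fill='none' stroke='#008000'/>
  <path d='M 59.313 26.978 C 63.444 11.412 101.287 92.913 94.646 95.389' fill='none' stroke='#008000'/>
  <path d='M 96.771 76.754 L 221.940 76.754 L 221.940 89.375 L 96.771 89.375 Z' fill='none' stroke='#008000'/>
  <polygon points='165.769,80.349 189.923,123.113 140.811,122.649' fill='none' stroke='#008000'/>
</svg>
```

viewBox `0 0 252.975 141.874` with mm width/height → 1 unit = 1 mm. Flip: y_m = 141.874 − y_svg.

**Shape 1** — `<polyline>` open polyline, stroke `#008000` → cut (S874, F1191). Machine vertices: (168.194,6.660) → (210.640,87.542) → (132.877,130.061) → (135.016,10.610). Open path.

**Shape 2** — `<path>` cubic bezier, stroke `#008000` → cut (S874, F1191). Control points (SVG): P0=(59.313,26.978), P1=(63.444,11.412), P2=(101.287,92.913), P3=(94.646,95.389); sampled at t=k/8. Machine vertices: (59.313,114.896) → (62.290,116.527) → (67.510,111.122) → (74.059,100.744) → (81.019,87.456) → (87.474,73.323) → (92.508,60.408) → (95.204,50.774) → (94.646,46.485). Open path.

**Shape 3** — `<path>` rectangle, stroke `#008000` → cut (S874, F1191). Machine vertices: (96.771,65.120) → (221.940,65.120) → (221.940,52.499) → (96.771,52.499) → (96.771,65.120). Closed: final G1 returns to the first vertex.

**Shape 4** — `<polygon>` regular polygon, stroke `#008000` → cut (S874, F1191). Machine vertices: (165.769,61.525) → (189.923,18.761) → (140.811,19.225) → (165.769,61.525). Closed: final G1 returns to the first vertex.

; Generated by LaserGRBL
G21
G90
G0 X168.194 Y6.660
M4 S874
G1 X210.640 Y87.542 F1191
G1 X132.877 Y130.061 F1191
G1 X135.016 Y10.610 F1191
G0 X59.313 Y114.896
M4 S874
G1 X62.290 Y116.527 F1191
G1 X67.510 Y111.122 F1191
G1 X74.059 Y100.744 F1191
G1 X81.019 Y87.456 F1191
G1 X87.474 Y73.323 F1191
G1 X92.508 Y60.408 F1191
G1 X95.204 Y50.774 F1191
G1 X94.646 Y46.485 F1191
G0 X96.771 Y65.120
M4 S874
G1 X221.940 Y65.120 F1191
G1 X221.940 Y52.499 F1191
G1 X96.771 Y52.499 F1191
G1 X96.771 Y65.120 F1191
G0 X165.769 Y61.525
M4 S874
G1 X189.923 Y18.761 F1191
G1 X140.811 Y19.225 F1191
G1 X165.769 Y61.525 F1191
M5
G0 X0.000 Y0.000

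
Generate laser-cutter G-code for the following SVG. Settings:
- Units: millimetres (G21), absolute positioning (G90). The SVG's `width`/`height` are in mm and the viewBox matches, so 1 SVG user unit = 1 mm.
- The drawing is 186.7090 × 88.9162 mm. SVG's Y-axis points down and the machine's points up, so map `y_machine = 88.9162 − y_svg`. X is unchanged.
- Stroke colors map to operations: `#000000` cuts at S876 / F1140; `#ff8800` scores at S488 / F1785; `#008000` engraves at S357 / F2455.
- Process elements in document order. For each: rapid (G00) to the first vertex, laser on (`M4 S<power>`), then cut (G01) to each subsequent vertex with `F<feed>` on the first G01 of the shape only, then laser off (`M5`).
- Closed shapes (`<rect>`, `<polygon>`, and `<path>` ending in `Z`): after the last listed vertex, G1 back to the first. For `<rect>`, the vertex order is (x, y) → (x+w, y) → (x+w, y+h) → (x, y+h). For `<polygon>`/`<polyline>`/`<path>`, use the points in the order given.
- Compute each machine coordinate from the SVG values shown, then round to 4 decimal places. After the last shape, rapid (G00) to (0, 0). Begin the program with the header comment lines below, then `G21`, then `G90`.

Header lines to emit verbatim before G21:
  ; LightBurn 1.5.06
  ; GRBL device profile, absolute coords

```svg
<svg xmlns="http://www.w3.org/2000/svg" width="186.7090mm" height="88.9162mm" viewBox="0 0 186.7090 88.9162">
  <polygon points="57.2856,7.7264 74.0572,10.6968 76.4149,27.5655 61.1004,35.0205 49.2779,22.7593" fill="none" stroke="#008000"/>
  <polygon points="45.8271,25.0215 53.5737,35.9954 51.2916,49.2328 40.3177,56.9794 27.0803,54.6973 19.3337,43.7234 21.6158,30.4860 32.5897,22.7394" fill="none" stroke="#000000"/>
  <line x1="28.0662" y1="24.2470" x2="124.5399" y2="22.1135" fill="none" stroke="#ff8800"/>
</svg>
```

; LightBurn 1.5.06
; GRBL device profile, absolute coords
G21
G90
G00 X57.2856 Y81.1898
M4 S357
G01 X74.0572 Y78.2194 F2455
G01 X76.4149 Y61.3507
G01 X61.1004 Y53.8957
G01 X49.2779 Y66.1569
G01 X57.2856 Y81.1898
M5
G00 X45.8271 Y63.8947
M4 S876
G01 X53.5737 Y52.9208 F1140
G01 X51.2916 Y39.6834
G01 X40.3177 Y31.9368
G01 X27.0803 Y34.2189
G01 X19.3337 Y45.1928
G01 X21.6158 Y58.4302
G01 X32.5897 Y66.1768
G01 X45.8271 Y63.8947
M5
G00 X28.0662 Y64.6692
M4 S488
G01 X124.5399 Y66.8027 F1785
M5
G00 X0.0000 Y0.0000

viewBox `0 0 186.7090 88.9162` with mm width/height → 1 unit = 1 mm. Flip: y_m = 88.9162 − y_svg.

**Shape 1** — `<polygon>` regular polygon, stroke `#008000` → engrave (S357, F2455). Machine vertices: (57.2856,81.1898) → (74.0572,78.2194) → (76.4149,61.3507) → (61.1004,53.8957) → (49.2779,66.1569) → (57.2856,81.1898). Closed: final G1 returns to the first vertex.

**Shape 2** — `<polygon>` regular polygon, stroke `#000000` → cut (S876, F1140). Machine vertices: (45.8271,63.8947) → (53.5737,52.9208) → (51.2916,39.6834) → (40.3177,31.9368) → (27.0803,34.2189) → (19.3337,45.1928) → (21.6158,58.4302) → (32.5897,66.1768) → (45.8271,63.8947). Closed: final G1 returns to the first vertex.

**Shape 3** — `<line>` line segment, stroke `#ff8800` → score (S488, F1785). Machine vertices: (28.0662,64.6692) → (124.5399,66.8027). Open path.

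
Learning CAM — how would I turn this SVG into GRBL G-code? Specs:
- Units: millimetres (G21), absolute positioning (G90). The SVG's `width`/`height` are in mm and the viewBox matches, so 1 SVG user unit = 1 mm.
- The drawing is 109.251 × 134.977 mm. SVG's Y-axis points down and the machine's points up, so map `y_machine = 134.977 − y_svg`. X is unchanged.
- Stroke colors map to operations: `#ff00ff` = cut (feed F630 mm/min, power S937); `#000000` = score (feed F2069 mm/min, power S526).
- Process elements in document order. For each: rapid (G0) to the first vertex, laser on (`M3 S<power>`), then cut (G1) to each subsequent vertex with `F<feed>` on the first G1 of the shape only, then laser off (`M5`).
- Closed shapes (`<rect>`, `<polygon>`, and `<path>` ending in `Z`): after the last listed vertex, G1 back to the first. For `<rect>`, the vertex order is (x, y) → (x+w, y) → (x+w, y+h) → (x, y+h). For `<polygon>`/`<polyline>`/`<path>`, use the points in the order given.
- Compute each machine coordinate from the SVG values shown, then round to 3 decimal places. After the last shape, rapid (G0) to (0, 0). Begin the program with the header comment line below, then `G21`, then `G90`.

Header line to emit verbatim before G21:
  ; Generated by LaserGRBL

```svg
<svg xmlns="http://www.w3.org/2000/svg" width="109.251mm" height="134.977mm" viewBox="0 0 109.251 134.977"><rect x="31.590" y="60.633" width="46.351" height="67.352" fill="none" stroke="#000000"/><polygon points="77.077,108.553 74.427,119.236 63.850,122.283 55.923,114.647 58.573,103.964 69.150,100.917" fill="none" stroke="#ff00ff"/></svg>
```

; Generated by LaserGRBL
G21
G90
G0 X31.590 Y74.344
M3 S526
G1 X77.941 Y74.344 F2069
G1 X77.941 Y6.992
G1 X31.590 Y6.992
G1 X31.590 Y74.344
M5
G0 X77.077 Y26.424
M3 S937
G1 X74.427 Y15.741 F630
G1 X63.850 Y12.694
G1 X55.923 Y20.330
G1 X58.573 Y31.013
G1 X69.150 Y34.060
G1 X77.077 Y26.424
M5
G0 X0.000 Y0.000

Since the viewBox matches the mm dimensions, user units are millimetres directly. The only transform is the Y-flip y_m = 134.977 − y_svg.

Shape 1 is a rectangle drawn with `<rect>`. Its stroke #000000 means score at S526, F2069. After flipping Y the toolpath is (31.590,74.344) → (77.941,74.344) → (77.941,6.992) → (31.590,6.992) → (31.590,74.344), returning to the start.

Shape 2 is a regular polygon drawn with `<polygon>`. Its stroke #ff00ff means cut at S937, F630. After flipping Y the toolpath is (77.077,26.424) → (74.427,15.741) → (63.850,12.694) → (55.923,20.330) → (58.573,31.013) → (69.150,34.060) → (77.077,26.424), returning to the start.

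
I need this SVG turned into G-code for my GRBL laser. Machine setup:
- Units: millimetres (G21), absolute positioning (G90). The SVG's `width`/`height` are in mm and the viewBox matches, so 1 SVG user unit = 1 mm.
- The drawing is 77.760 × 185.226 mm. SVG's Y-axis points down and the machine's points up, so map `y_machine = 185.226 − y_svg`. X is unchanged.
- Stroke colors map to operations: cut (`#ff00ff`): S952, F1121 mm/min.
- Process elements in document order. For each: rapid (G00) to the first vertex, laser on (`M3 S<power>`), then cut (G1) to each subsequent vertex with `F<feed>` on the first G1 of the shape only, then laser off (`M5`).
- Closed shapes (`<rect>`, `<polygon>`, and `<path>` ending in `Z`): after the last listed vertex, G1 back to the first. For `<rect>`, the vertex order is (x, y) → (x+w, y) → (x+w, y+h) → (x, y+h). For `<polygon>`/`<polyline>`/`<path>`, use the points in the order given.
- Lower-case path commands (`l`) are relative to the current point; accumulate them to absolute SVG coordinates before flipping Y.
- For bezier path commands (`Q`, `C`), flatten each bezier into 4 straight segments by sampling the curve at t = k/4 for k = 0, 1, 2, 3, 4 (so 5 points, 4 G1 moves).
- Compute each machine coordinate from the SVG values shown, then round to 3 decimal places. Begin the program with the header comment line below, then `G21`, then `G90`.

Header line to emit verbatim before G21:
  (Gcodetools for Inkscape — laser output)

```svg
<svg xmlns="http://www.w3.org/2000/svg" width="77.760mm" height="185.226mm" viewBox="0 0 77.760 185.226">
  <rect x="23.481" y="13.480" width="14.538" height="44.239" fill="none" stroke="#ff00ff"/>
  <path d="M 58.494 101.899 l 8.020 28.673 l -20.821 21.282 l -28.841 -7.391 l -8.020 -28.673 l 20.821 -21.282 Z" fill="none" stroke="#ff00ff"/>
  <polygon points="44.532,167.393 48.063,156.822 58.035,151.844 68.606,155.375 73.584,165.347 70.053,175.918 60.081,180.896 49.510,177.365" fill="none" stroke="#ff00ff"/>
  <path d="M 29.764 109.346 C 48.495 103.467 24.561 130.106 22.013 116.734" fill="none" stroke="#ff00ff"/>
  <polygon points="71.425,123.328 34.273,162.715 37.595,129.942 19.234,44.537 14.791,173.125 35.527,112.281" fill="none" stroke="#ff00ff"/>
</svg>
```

(Gcodetools for Inkscape — laser output)
G21
G90
G00 X23.481 Y171.746
M3 S952
G1 X38.019 Y171.746 F1121
G1 X38.019 Y127.507
G1 X23.481 Y127.507
G1 X23.481 Y171.746
M5
G00 X58.494 Y83.327
M3 S952
G1 X66.514 Y54.654 F1121
G1 X45.693 Y33.372
G1 X16.852 Y40.763
G1 X8.832 Y69.436
G1 X29.653 Y90.718
G1 X58.494 Y83.327
M5
G00 X44.532 Y17.833
M3 S952
G1 X48.063 Y28.404 F1121
G1 X58.035 Y33.382
G1 X68.606 Y29.851
G1 X73.584 Y19.879
G1 X70.053 Y9.308
G1 X60.081 Y4.330
G1 X49.510 Y7.861
G1 X44.532 Y17.833
M5
G00 X29.764 Y75.880
M3 S952
G1 X36.813 Y75.325 F1121
G1 X33.868 Y69.376
G1 X26.933 Y64.832
G1 X22.013 Y68.492
M5
G00 X71.425 Y61.898
M3 S952
G1 X34.273 Y22.511 F1121
G1 X37.595 Y55.284
G1 X19.234 Y140.689
G1 X14.791 Y12.101
G1 X35.527 Y72.945
G1 X71.425 Y61.898
M5

1 u = 1 mm; y_m = 185.226 − y.

[1] `<rect>` rectangle, #ff00ff→cut S952 F1121: (23.481,171.746) → (38.019,171.746) → (38.019,127.507) → (23.481,127.507) → (23.481,171.746) (closed)

[2] `<path>` regular polygon, #ff00ff→cut S952 F1121: (58.494,83.327) → (66.514,54.654) → (45.693,33.372) → (16.852,40.763) → (8.832,69.436) → (29.653,90.718) → (58.494,83.327) (closed)

[3] `<polygon>` regular polygon, #ff00ff→cut S952 F1121: (44.532,17.833) → (48.063,28.404) → (58.035,33.382) → (68.606,29.851) → (73.584,19.879) → (70.053,9.308) → (60.081,4.330) → (49.510,7.861) → (44.532,17.833) (closed)

[4] `<path>` cubic bezier, #ff00ff→cut S952 F1121: (29.764,75.880) → (36.813,75.325) → (33.868,69.376) → (26.933,64.832) → (22.013,68.492)

[5] `<polygon>` closed polygon, #ff00ff→cut S952 F1121: (71.425,61.898) → (34.273,22.511) → (37.595,55.284) → (19.234,140.689) → (14.791,12.101) → (35.527,72.945) → (71.425,61.898) (closed)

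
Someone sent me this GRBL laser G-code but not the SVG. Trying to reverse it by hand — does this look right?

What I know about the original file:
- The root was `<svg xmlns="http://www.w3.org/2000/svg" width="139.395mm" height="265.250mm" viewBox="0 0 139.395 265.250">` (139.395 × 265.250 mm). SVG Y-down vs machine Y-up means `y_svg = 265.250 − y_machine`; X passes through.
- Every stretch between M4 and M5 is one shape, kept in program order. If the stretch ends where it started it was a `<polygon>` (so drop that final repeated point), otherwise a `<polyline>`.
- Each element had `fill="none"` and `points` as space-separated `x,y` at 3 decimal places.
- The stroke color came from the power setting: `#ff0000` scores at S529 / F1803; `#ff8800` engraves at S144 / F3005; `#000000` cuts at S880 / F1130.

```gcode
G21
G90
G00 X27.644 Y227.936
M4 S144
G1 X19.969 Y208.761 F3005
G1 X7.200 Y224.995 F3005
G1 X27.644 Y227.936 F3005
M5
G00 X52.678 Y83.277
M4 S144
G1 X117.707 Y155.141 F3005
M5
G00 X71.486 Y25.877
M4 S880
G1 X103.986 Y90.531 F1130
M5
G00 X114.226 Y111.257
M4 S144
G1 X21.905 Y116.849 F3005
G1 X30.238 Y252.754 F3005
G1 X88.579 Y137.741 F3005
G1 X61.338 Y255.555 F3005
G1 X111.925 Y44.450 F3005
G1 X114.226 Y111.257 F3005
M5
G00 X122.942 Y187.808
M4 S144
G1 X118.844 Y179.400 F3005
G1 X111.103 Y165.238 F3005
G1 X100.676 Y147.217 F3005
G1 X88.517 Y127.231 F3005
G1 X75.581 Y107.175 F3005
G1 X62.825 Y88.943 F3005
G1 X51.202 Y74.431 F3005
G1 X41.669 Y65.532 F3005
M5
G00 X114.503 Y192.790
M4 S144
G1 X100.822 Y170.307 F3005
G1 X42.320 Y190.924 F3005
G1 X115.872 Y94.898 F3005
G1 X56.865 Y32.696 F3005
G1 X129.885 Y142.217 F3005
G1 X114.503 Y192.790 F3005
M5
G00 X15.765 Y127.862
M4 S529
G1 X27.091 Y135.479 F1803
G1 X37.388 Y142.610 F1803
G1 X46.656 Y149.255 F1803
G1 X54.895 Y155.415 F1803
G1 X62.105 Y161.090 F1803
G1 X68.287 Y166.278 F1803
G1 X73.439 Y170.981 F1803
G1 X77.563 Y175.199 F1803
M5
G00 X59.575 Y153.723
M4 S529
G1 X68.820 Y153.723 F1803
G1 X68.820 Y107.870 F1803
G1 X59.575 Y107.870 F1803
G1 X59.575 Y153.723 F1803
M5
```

y_svg = 265.250 − y_m.

[1] S144→`#ff8800` (engrave); closed run; points: 27.644,37.314 19.969,56.489 7.200,40.255

[2] S144→`#ff8800` (engrave); open run; points: 52.678,181.973 117.707,110.109

[3] S880→`#000000` (cut); open run; points: 71.486,239.373 103.986,174.719

[4] S144→`#ff8800` (engrave); closed run; points: 114.226,153.993 21.905,148.401 30.238,12.496 88.579,127.509 61.338,9.695 111.925,220.800

[5] S144→`#ff8800` (engrave); open run; points: 122.942,77.442 118.844,85.850 111.103,100.012 100.676,118.033 88.517,138.019 75.581,158.075 62.825,176.307 51.202,190.819 41.669,199.718

[6] S144→`#ff8800` (engrave); closed run; points: 114.503,72.460 100.822,94.943 42.320,74.326 115.872,170.352 56.865,232.554 129.885,123.033

[7] S529→`#ff0000` (score); open run; points: 15.765,137.388 27.091,129.771 37.388,122.640 46.656,115.995 54.895,109.835 62.105,104.160 68.287,98.972 73.439,94.269 77.563,90.051

[8] S529→`#ff0000` (score); closed run; points: 59.575,111.527 68.820,111.527 68.820,157.380 59.575,157.380

<svg xmlns="http://www.w3.org/2000/svg" width="139.395mm" height="265.250mm" viewBox="0 0 139.395 265.250">
  <polygon points="27.644,37.314 19.969,56.489 7.200,40.255" fill="none" stroke="#ff8800"/>
  <polyline points="52.678,181.973 117.707,110.109" fill="none" stroke="#ff8800"/>
  <polyline points="71.486,239.373 103.986,174.719" fill="none" stroke="#000000"/>
  <polygon points="114.226,153.993 21.905,148.401 30.238,12.496 88.579,127.509 61.338,9.695 111.925,220.800" fill="none" stroke="#ff8800"/>
  <polyline points="122.942,77.442 118.844,85.850 111.103,100.012 100.676,118.033 88.517,138.019 75.581,158.075 62.825,176.307 51.202,190.819 41.669,199.718" fill="none" stroke="#ff8800"/>
  <polygon points="114.503,72.460 100.822,94.943 42.320,74.326 115.872,170.352 56.865,232.554 129.885,123.033" fill="none" stroke="#ff8800"/>
  <polyline points="15.765,137.388 27.091,129.771 37.388,122.640 46.656,115.995 54.895,109.835 62.105,104.160 68.287,98.972 73.439,94.269 77.563,90.051" fill="none" stroke="#ff0000"/>
  <polygon points="59.575,111.527 68.820,111.527 68.820,157.380 59.575,157.380" fill="none" stroke="#ff0000"/>
</svg>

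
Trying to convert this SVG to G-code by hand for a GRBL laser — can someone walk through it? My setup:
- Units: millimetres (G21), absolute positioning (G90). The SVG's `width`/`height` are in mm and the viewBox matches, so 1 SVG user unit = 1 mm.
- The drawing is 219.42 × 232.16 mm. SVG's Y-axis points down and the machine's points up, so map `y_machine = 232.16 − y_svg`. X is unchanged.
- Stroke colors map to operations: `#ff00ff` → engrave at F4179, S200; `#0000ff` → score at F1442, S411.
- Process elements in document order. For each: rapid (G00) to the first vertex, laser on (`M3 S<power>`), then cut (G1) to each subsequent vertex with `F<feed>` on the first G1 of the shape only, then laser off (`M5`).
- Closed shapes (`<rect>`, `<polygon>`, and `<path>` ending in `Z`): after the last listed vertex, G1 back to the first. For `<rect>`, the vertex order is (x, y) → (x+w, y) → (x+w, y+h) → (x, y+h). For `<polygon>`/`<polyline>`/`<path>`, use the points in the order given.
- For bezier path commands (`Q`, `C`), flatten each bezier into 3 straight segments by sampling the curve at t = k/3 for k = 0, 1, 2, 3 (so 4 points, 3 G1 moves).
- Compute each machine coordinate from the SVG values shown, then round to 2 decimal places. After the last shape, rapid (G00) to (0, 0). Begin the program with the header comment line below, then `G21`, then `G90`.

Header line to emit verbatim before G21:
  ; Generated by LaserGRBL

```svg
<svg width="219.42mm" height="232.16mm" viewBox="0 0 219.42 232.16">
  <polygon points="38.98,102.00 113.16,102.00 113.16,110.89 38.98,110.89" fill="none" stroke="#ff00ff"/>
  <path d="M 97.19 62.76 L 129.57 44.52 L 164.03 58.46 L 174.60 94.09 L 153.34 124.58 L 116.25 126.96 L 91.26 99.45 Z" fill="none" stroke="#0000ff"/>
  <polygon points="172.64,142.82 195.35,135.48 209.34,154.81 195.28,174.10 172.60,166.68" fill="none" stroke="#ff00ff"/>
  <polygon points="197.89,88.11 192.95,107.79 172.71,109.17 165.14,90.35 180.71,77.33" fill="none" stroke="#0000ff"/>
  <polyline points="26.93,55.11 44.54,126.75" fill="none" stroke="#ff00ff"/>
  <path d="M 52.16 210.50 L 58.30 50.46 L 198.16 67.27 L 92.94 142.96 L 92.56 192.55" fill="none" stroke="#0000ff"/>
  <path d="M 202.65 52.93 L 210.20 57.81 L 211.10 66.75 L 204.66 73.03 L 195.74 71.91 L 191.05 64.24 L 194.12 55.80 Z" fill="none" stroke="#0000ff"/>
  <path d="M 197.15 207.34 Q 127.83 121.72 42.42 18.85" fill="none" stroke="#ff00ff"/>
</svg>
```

viewBox `0 0 219.42 232.16` with mm width/height → 1 unit = 1 mm. Flip: y_m = 232.16 − y_svg.

**Shape 1** — `<polygon>` rectangle, stroke `#ff00ff` → engrave (S200, F4179). Machine vertices: (38.98,130.16) → (113.16,130.16) → (113.16,121.27) → (38.98,121.27) → (38.98,130.16). Closed: final G1 returns to the first vertex.

**Shape 2** — `<path>` regular polygon, stroke `#0000ff` → score (S411, F1442). Machine vertices: (97.19,169.40) → (129.57,187.64) → (164.03,173.70) → (174.60,138.07) → (153.34,107.58) → (116.25,105.20) → (91.26,132.71) → (97.19,169.40). Closed: final G1 returns to the first vertex.

**Shape 3** — `<polygon>` regular polygon, stroke `#ff00ff` → engrave (S200, F4179). Machine vertices: (172.64,89.34) → (195.35,96.68) → (209.34,77.35) → (195.28,58.06) → (172.60,65.48) → (172.64,89.34). Closed: final G1 returns to the first vertex.

**Shape 4** — `<polygon>` regular polygon, stroke `#0000ff` → score (S411, F1442). Machine vertices: (197.89,144.05) → (192.95,124.37) → (172.71,122.99) → (165.14,141.81) → (180.71,154.83) → (197.89,144.05). Closed: final G1 returns to the first vertex.

**Shape 5** — `<polyline>` line segment, stroke `#ff00ff` → engrave (S200, F4179). Machine vertices: (26.93,177.05) → (44.54,105.41). Open path.

**Shape 6** — `<path>` open polyline, stroke `#0000ff` → score (S411, F1442). Machine vertices: (52.16,21.66) → (58.30,181.70) → (198.16,164.89) → (92.94,89.20) → (92.56,39.61). Open path.

**Shape 7** — `<path>` regular polygon, stroke `#0000ff` → score (S411, F1442). Machine vertices: (202.65,179.23) → (210.20,174.35) → (211.10,165.41) → (204.66,159.13) → (195.74,160.25) → (191.05,167.92) → (194.12,176.36) → (202.65,179.23). Closed: final G1 returns to the first vertex.

**Shape 8** — `<path>` quadratic bezier, stroke `#ff00ff` → engrave (S200, F4179). Control points (SVG): P0=(197.15,207.34), P1=(127.83,121.72), P2=(42.42,18.85); sampled at t=k/3. Machine vertices: (197.15,24.82) → (149.15,83.82) → (97.57,146.65) → (42.42,213.31). Open path.

; Generated by LaserGRBL
G21
G90
G00 X38.98 Y130.16
M3 S200
G1 X113.16 Y130.16 F4179
G1 X113.16 Y121.27
G1 X38.98 Y121.27
G1 X38.98 Y130.16
M5
G00 X97.19 Y169.40
M3 S411
G1 X129.57 Y187.64 F1442
G1 X164.03 Y173.70
G1 X174.60 Y138.07
G1 X153.34 Y107.58
G1 X116.25 Y105.20
G1 X91.26 Y132.71
G1 X97.19 Y169.40
M5
G00 X172.64 Y89.34
M3 S200
G1 X195.35 Y96.68 F4179
G1 X209.34 Y77.35
G1 X195.28 Y58.06
G1 X172.60 Y65.48
G1 X172.64 Y89.34
M5
G00 X197.89 Y144.05
M3 S411
G1 X192.95 Y124.37 F1442
G1 X172.71 Y122.99
G1 X165.14 Y141.81
G1 X180.71 Y154.83
G1 X197.89 Y144.05
M5
G00 X26.93 Y177.05
M3 S200
G1 X44.54 Y105.41 F4179
M5
G00 X52.16 Y21.66
M3 S411
G1 X58.30 Y181.70 F1442
G1 X198.16 Y164.89
G1 X92.94 Y89.20
G1 X92.56 Y39.61
M5
G00 X202.65 Y179.23
M3 S411
G1 X210.20 Y174.35 F1442
G1 X211.10 Y165.41
G1 X204.66 Y159.13
G1 X195.74 Y160.25
G1 X191.05 Y167.92
G1 X194.12 Y176.36
G1 X202.65 Y179.23
M5
G00 X197.15 Y24.82
M3 S200
G1 X149.15 Y83.82 F4179
G1 X97.57 Y146.65
G1 X42.42 Y213.31
M5
G00 X0.00 Y0.00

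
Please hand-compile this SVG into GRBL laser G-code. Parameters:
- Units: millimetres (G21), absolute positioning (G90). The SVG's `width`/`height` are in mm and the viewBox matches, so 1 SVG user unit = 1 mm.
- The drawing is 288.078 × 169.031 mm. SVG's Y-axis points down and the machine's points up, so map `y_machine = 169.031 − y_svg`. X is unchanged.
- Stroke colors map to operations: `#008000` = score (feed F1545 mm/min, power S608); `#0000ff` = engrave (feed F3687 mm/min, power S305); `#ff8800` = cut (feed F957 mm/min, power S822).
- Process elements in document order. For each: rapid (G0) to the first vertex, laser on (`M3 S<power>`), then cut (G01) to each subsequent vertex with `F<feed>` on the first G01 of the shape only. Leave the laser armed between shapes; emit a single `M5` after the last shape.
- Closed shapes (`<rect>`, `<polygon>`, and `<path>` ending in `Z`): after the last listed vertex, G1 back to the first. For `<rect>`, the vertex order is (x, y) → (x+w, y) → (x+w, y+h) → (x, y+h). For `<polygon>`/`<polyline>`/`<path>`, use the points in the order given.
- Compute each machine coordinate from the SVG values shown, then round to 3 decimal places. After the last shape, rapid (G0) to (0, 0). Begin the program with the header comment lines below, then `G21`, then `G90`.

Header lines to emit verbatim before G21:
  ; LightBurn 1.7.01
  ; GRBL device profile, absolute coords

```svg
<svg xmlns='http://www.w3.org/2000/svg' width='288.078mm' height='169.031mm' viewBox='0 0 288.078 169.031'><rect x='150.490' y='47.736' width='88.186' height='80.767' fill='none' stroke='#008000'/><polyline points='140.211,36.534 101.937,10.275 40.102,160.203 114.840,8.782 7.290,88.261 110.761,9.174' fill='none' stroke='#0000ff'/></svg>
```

; LightBurn 1.7.01
; GRBL device profile, absolute coords
G21
G90
G0 X150.490 Y121.295
M3 S608
G01 X238.676 Y121.295 F1545
G01 X238.676 Y40.528
G01 X150.490 Y40.528
G01 X150.490 Y121.295
G0 X140.211 Y132.497
M3 S305
G01 X101.937 Y158.756 F3687
G01 X40.102 Y8.828
G01 X114.840 Y160.249
G01 X7.290 Y80.770
G01 X110.761 Y159.857
M5
G0 X0.000 Y0.000

Since the viewBox matches the mm dimensions, user units are millimetres directly. The only transform is the Y-flip y_m = 169.031 − y_svg.

Shape 1 is a rectangle drawn with `<rect>`. Its stroke #008000 means score at S608, F1545. After flipping Y the toolpath is (150.490,121.295) → (238.676,121.295) → (238.676,40.528) → (150.490,40.528) → (150.490,121.295), returning to the start.

Shape 2 is a open polyline drawn with `<polyline>`. Its stroke #0000ff means engrave at S305, F3687. After flipping Y the toolpath is (140.211,132.497) → (101.937,158.756) → (40.102,8.828) → (114.840,160.249) → (7.290,80.770) → (110.761,159.857).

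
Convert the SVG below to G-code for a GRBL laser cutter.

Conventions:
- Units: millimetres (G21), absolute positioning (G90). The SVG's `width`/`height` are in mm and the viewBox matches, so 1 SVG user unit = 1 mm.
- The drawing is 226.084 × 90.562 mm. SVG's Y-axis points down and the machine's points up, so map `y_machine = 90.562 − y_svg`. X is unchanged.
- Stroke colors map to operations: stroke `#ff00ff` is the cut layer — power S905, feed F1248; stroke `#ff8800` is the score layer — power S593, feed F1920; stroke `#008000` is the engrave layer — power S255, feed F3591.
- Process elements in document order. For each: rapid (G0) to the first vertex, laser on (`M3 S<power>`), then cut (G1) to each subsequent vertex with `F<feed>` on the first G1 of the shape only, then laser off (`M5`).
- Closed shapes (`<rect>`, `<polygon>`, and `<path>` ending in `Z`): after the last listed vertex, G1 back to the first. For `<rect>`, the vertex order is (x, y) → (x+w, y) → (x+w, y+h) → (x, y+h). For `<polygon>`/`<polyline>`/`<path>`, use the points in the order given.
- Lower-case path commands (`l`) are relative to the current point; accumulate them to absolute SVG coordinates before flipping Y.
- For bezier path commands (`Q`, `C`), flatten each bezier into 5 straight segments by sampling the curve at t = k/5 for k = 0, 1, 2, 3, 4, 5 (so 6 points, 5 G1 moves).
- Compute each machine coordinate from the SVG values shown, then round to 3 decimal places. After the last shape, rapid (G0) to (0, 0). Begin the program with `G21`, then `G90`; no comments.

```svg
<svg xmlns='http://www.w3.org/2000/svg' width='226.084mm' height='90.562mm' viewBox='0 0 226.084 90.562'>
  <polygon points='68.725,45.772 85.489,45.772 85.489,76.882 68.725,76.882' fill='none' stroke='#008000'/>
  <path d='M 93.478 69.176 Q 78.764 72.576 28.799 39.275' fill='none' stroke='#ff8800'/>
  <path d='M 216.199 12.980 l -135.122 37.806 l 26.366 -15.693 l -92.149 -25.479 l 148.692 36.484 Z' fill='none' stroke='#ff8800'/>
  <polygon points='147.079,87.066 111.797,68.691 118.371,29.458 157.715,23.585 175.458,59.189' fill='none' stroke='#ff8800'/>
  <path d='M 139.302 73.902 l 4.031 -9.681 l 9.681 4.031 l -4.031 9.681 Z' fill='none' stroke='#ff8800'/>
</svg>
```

G21
G90
G0 X68.725 Y44.790
M3 S255
G1 X85.489 Y44.790 F3591
G1 X85.489 Y13.680
G1 X68.725 Y13.680
G1 X68.725 Y44.790
M5
G0 X93.478 Y21.386
M3 S593
G1 X86.182 Y21.494 F1920
G1 X76.067 Y24.538
G1 X63.131 Y30.518
G1 X47.375 Y39.435
G1 X28.799 Y51.287
M5
G0 X216.199 Y77.582
M3 S593
G1 X81.077 Y39.776 F1920
G1 X107.443 Y55.469
G1 X15.294 Y80.948
G1 X163.986 Y44.464
G1 X216.199 Y77.582
M5
G0 X147.079 Y3.496
M3 S593
G1 X111.797 Y21.871 F1920
G1 X118.371 Y61.104
G1 X157.715 Y66.977
G1 X175.458 Y31.373
G1 X147.079 Y3.496
M5
G0 X139.302 Y16.660
M3 S593
G1 X143.333 Y26.341 F1920
G1 X153.014 Y22.310
G1 X148.983 Y12.629
G1 X139.302 Y16.660
M5
G0 X0.000 Y0.000

1 u = 1 mm; y_m = 90.562 − y.

[1] `<polygon>` rectangle, #008000→engrave S255 F3591: (68.725,44.790) → (85.489,44.790) → (85.489,13.680) → (68.725,13.680) → (68.725,44.790) (closed)

[2] `<path>` quadratic bezier, #ff8800→score S593 F1920: (93.478,21.386) → (86.182,21.494) → (76.067,24.538) → (63.131,30.518) → (47.375,39.435) → (28.799,51.287)

[3] `<path>` closed polygon, #ff8800→score S593 F1920: (216.199,77.582) → (81.077,39.776) → (107.443,55.469) → (15.294,80.948) → (163.986,44.464) → (216.199,77.582) (closed)

[4] `<polygon>` regular polygon, #ff8800→score S593 F1920: (147.079,3.496) → (111.797,21.871) → (118.371,61.104) → (157.715,66.977) → (175.458,31.373) → (147.079,3.496) (closed)

[5] `<path>` regular polygon, #ff8800→score S593 F1920: (139.302,16.660) → (143.333,26.341) → (153.014,22.310) → (148.983,12.629) → (139.302,16.660) (closed)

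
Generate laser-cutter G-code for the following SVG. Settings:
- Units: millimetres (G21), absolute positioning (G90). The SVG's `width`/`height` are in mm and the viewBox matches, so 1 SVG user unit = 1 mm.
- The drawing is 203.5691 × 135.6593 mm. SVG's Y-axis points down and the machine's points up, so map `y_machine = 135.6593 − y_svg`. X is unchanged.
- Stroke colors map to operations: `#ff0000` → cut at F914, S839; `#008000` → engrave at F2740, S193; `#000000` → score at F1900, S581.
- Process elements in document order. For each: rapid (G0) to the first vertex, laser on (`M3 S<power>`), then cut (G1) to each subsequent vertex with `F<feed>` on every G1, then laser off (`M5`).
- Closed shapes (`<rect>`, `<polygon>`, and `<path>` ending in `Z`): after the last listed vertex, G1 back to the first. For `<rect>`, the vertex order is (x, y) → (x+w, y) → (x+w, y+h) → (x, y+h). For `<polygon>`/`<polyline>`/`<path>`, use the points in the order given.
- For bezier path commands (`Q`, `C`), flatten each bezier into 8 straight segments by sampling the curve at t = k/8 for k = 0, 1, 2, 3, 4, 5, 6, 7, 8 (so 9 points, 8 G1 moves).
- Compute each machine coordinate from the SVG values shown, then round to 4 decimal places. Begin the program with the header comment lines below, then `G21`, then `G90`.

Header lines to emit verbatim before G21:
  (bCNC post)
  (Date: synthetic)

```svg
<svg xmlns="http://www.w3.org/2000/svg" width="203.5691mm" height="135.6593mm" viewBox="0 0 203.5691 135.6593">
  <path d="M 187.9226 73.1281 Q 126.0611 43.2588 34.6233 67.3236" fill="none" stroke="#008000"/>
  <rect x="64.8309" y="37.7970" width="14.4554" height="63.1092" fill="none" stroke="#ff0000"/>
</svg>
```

Since the viewBox matches the mm dimensions, user units are millimetres directly. The only transform is the Y-flip y_m = 135.6593 − y_svg.

Shape 1 is a quadratic bezier drawn with `<path>`. Its stroke #008000 means engrave at S193, F2740. After flipping Y the toolpath is (187.9226,62.5312) → (171.9951,69.1558) → (155.1433,74.0950) → (137.3673,77.3487) → (118.6670,78.9170) → (99.0425,78.7998) → (78.4937,76.9972) → (57.0206,73.5092) → (34.6233,68.3357).

Shape 2 is a rectangle drawn with `<rect>`. Its stroke #ff0000 means cut at S839, F914. After flipping Y the toolpath is (64.8309,97.8623) → (79.2863,97.8623) → (79.2863,34.7531) → (64.8309,34.7531) → (64.8309,97.8623), returning to the start.

(bCNC post)
(Date: synthetic)
G21
G90
G0 X187.9226 Y62.5312
M3 S193
G1 X171.9951 Y69.1558 F2740
G1 X155.1433 Y74.0950 F2740
G1 X137.3673 Y77.3487 F2740
G1 X118.6670 Y78.9170 F2740
G1 X99.0425 Y78.7998 F2740
G1 X78.4937 Y76.9972 F2740
G1 X57.0206 Y73.5092 F2740
G1 X34.6233 Y68.3357 F2740
M5
G0 X64.8309 Y97.8623
M3 S839
G1 X79.2863 Y97.8623 F914
G1 X79.2863 Y34.7531 F914
G1 X64.8309 Y34.7531 F914
G1 X64.8309 Y97.8623 F914
M5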